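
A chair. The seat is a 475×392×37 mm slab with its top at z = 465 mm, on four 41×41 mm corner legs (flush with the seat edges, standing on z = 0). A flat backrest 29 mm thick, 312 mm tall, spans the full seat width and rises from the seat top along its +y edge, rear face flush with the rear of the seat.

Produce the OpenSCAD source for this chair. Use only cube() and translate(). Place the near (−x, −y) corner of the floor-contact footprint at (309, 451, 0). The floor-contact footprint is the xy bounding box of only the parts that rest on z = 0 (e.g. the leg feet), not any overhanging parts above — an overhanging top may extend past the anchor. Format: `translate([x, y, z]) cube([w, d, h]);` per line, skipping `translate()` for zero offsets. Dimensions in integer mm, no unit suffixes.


translate([309, 451, 428]) cube([475, 392, 37]);
translate([309, 451, 0]) cube([41, 41, 428]);
translate([743, 451, 0]) cube([41, 41, 428]);
translate([309, 802, 0]) cube([41, 41, 428]);
translate([743, 802, 0]) cube([41, 41, 428]);
translate([309, 814, 465]) cube([475, 29, 312]);


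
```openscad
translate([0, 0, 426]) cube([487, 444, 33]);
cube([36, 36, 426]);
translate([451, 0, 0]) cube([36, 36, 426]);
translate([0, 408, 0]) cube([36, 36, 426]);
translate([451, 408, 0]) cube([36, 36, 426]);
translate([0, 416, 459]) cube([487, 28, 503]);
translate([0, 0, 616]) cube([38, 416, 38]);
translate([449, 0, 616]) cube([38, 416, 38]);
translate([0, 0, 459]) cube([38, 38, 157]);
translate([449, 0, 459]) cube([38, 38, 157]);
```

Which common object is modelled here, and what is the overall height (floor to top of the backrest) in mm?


A chair. The overall height is 962 mm.

A slab on four corner posts with a tall panel at the back — a chair. The seat slab sits at z = 426 with thickness 33, and the 503 mm backrest starts at the seat top, so the overall height is 426 + 33 + 503 = 962 mm.


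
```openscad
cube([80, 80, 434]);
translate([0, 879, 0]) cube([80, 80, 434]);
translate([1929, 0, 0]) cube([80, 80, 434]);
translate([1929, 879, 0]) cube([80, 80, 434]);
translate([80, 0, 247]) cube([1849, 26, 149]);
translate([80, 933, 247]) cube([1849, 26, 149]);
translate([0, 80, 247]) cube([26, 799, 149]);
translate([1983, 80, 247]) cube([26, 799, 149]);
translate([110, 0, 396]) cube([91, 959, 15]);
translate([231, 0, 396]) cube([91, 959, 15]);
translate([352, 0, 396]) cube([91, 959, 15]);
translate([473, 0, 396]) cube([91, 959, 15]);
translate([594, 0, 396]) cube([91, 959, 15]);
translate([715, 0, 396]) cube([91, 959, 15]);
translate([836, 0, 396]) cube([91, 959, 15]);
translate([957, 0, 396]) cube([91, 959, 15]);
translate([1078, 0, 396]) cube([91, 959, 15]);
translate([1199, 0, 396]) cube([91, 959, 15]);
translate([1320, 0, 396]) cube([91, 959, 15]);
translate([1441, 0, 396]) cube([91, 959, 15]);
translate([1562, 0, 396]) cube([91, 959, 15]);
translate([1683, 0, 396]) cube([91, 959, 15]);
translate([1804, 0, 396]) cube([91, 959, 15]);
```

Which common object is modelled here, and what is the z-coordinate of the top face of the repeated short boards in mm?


A bed frame. The slat-top height is 411 mm.

Four posts, four rails, and a row of slats — a bed frame. Slats sit on the rails at z = 247 + 149 = 396; with slat thickness 15, the top is 411 mm.


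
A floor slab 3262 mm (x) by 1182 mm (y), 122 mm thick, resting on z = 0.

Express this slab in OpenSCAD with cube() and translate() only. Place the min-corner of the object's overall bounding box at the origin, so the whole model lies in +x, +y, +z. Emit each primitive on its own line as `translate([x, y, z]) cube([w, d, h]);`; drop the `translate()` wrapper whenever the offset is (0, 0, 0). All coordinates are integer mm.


cube([3262, 1182, 122]);


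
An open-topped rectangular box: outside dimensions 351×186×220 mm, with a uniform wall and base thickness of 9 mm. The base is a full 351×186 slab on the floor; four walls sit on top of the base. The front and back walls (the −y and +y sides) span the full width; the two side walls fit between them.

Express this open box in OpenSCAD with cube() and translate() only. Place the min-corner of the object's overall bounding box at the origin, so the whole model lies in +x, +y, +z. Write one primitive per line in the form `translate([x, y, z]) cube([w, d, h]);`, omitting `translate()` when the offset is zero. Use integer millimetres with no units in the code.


cube([351, 186, 9]);
translate([0, 0, 9]) cube([351, 9, 211]);
translate([0, 177, 9]) cube([351, 9, 211]);
translate([0, 9, 9]) cube([9, 168, 211]);
translate([342, 9, 9]) cube([9, 168, 211]);


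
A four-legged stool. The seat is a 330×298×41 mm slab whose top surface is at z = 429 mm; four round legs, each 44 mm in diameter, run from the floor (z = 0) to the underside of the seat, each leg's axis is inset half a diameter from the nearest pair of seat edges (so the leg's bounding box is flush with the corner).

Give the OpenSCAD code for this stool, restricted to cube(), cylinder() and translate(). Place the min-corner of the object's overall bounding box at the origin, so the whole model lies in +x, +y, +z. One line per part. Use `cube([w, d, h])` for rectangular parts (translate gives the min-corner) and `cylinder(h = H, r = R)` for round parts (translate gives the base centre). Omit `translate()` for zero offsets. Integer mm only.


translate([0, 0, 388]) cube([330, 298, 41]);
translate([22, 22, 0]) cylinder(h = 388, r = 22);
translate([308, 22, 0]) cylinder(h = 388, r = 22);
translate([22, 276, 0]) cylinder(h = 388, r = 22);
translate([308, 276, 0]) cylinder(h = 388, r = 22);


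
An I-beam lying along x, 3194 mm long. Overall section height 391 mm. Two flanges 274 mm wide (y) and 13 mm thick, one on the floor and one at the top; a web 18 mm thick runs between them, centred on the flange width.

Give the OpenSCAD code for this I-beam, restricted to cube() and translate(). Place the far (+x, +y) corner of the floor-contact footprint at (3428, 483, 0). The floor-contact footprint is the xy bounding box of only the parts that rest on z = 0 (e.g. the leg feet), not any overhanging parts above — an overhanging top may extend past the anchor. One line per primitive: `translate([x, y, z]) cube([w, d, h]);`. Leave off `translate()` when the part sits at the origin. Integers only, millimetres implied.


translate([234, 209, 0]) cube([3194, 274, 13]);
translate([234, 337, 13]) cube([3194, 18, 365]);
translate([234, 209, 378]) cube([3194, 274, 13]);


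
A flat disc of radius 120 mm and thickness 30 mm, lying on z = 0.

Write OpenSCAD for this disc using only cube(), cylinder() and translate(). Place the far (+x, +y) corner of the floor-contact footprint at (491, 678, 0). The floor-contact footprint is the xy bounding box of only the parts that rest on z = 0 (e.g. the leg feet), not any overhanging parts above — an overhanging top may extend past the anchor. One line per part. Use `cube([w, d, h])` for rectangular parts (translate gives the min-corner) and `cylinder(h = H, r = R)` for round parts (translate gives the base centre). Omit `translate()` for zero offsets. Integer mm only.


translate([371, 558, 0]) cylinder(h = 30, r = 120);


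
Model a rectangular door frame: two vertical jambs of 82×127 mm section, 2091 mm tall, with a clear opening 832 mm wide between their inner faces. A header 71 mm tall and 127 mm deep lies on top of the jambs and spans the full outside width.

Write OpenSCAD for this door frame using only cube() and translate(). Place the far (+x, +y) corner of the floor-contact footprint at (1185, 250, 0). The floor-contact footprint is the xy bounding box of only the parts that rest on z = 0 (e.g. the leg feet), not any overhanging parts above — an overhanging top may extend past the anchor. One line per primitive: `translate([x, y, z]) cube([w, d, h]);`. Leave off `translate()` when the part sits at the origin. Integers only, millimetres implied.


translate([189, 123, 0]) cube([82, 127, 2091]);
translate([1103, 123, 0]) cube([82, 127, 2091]);
translate([189, 123, 2091]) cube([996, 127, 71]);


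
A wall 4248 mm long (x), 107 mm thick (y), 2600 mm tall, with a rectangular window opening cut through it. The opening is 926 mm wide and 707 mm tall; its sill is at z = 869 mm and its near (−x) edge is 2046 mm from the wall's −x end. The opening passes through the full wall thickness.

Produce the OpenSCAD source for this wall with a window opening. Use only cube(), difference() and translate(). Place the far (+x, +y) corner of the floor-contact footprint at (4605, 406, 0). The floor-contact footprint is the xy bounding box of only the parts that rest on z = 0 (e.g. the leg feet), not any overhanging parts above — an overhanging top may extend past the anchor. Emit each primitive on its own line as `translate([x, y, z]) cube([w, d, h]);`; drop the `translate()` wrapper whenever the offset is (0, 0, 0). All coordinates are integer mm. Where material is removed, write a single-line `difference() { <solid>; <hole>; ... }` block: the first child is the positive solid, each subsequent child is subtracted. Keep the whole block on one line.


difference() { translate([357, 299, 0]) cube([4248, 107, 2600]); translate([2403, 299, 869]) cube([926, 107, 707]); }


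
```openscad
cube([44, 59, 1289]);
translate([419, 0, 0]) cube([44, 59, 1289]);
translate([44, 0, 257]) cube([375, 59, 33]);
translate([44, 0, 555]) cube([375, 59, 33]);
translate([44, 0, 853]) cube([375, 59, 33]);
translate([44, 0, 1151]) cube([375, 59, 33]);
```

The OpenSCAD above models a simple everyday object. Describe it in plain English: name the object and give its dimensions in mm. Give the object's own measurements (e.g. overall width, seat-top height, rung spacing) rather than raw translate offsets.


A straight ladder. Two 44×59 mm vertical rails, 1289 mm tall, stand 463 mm apart (outside-to-outside) with their front faces coplanar on the −y side. 4 rungs, each 59 mm deep and 33 mm tall, span between the inner faces of the rails, front faces flush with the rails. The lowest rung's underside is at z = 257 mm and rungs are spaced 298 mm apart (underside to underside).


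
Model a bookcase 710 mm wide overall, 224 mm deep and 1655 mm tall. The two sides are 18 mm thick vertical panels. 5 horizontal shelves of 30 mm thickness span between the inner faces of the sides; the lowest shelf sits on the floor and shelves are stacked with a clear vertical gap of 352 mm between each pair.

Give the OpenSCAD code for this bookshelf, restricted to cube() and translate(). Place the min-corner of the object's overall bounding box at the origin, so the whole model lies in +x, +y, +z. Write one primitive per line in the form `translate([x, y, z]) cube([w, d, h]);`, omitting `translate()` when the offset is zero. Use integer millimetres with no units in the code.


cube([18, 224, 1655]);
translate([692, 0, 0]) cube([18, 224, 1655]);
translate([18, 0, 0]) cube([674, 224, 30]);
translate([18, 0, 382]) cube([674, 224, 30]);
translate([18, 0, 764]) cube([674, 224, 30]);
translate([18, 0, 1146]) cube([674, 224, 30]);
translate([18, 0, 1528]) cube([674, 224, 30]);


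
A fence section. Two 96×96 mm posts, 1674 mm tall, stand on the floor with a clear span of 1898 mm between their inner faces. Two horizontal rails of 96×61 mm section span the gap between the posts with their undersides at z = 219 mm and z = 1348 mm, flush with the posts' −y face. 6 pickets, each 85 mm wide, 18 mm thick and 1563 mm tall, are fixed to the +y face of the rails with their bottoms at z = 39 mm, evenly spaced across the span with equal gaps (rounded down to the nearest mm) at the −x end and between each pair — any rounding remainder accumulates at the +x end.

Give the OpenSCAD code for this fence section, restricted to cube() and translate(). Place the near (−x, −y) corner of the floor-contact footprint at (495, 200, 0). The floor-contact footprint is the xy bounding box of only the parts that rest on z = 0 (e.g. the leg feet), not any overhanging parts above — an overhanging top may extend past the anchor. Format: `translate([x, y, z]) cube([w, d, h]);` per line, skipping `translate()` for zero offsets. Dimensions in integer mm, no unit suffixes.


translate([495, 200, 0]) cube([96, 96, 1674]);
translate([2489, 200, 0]) cube([96, 96, 1674]);
translate([591, 200, 219]) cube([1898, 96, 61]);
translate([591, 200, 1348]) cube([1898, 96, 61]);
translate([789, 296, 39]) cube([85, 18, 1563]);
translate([1072, 296, 39]) cube([85, 18, 1563]);
translate([1355, 296, 39]) cube([85, 18, 1563]);
translate([1638, 296, 39]) cube([85, 18, 1563]);
translate([1921, 296, 39]) cube([85, 18, 1563]);
translate([2204, 296, 39]) cube([85, 18, 1563]);


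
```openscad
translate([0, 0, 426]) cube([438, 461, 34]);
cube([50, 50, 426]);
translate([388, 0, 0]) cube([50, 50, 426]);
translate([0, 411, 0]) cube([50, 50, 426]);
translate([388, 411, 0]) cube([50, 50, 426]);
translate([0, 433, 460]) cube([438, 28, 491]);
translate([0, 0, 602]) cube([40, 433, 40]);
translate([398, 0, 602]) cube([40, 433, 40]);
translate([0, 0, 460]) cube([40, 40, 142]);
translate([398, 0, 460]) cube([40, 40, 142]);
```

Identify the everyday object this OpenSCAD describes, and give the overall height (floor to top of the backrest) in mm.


A chair. The overall height is 951 mm.

A slab on four corner posts with a tall panel at the back — a chair. The seat slab sits at z = 426 with thickness 34, and the 491 mm backrest starts at the seat top, so the overall height is 426 + 34 + 491 = 951 mm.


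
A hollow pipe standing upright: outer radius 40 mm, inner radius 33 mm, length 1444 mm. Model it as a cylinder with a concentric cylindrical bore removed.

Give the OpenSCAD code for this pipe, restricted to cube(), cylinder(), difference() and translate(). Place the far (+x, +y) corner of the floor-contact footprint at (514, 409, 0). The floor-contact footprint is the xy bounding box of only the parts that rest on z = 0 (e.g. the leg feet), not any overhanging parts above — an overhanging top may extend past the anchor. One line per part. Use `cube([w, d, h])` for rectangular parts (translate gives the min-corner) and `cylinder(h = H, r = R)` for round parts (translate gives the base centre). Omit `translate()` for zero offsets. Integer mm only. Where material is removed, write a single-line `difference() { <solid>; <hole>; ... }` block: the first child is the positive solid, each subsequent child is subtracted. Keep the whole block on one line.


difference() { translate([474, 369, 0]) cylinder(h = 1444, r = 40); translate([474, 369, 0]) cylinder(h = 1444, r = 33); }


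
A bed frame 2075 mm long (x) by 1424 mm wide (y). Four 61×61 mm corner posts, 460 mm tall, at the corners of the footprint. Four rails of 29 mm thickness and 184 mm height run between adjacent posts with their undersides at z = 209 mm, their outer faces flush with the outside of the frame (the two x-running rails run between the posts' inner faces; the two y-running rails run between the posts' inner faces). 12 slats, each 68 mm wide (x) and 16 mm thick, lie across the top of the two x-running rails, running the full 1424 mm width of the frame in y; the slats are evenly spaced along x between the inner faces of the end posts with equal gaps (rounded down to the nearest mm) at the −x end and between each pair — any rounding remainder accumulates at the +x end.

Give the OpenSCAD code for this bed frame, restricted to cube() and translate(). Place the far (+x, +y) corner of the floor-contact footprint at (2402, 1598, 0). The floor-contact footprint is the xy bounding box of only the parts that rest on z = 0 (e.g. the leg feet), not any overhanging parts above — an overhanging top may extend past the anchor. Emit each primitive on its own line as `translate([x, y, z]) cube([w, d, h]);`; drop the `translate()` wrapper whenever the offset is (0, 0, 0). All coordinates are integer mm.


translate([327, 174, 0]) cube([61, 61, 460]);
translate([327, 1537, 0]) cube([61, 61, 460]);
translate([2341, 174, 0]) cube([61, 61, 460]);
translate([2341, 1537, 0]) cube([61, 61, 460]);
translate([388, 174, 209]) cube([1953, 29, 184]);
translate([388, 1569, 209]) cube([1953, 29, 184]);
translate([327, 235, 209]) cube([29, 1302, 184]);
translate([2373, 235, 209]) cube([29, 1302, 184]);
translate([475, 174, 393]) cube([68, 1424, 16]);
translate([630, 174, 393]) cube([68, 1424, 16]);
translate([785, 174, 393]) cube([68, 1424, 16]);
translate([940, 174, 393]) cube([68, 1424, 16]);
translate([1095, 174, 393]) cube([68, 1424, 16]);
translate([1250, 174, 393]) cube([68, 1424, 16]);
translate([1405, 174, 393]) cube([68, 1424, 16]);
translate([1560, 174, 393]) cube([68, 1424, 16]);
translate([1715, 174, 393]) cube([68, 1424, 16]);
translate([1870, 174, 393]) cube([68, 1424, 16]);
translate([2025, 174, 393]) cube([68, 1424, 16]);
translate([2180, 174, 393]) cube([68, 1424, 16]);


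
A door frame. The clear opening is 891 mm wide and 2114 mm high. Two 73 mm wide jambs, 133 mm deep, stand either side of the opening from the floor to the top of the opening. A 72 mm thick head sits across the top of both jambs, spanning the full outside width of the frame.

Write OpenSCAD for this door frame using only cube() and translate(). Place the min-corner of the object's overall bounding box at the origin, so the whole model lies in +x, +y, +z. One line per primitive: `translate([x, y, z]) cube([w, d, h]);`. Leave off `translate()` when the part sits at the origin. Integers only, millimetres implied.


cube([73, 133, 2114]);
translate([964, 0, 0]) cube([73, 133, 2114]);
translate([0, 0, 2114]) cube([1037, 133, 72]);


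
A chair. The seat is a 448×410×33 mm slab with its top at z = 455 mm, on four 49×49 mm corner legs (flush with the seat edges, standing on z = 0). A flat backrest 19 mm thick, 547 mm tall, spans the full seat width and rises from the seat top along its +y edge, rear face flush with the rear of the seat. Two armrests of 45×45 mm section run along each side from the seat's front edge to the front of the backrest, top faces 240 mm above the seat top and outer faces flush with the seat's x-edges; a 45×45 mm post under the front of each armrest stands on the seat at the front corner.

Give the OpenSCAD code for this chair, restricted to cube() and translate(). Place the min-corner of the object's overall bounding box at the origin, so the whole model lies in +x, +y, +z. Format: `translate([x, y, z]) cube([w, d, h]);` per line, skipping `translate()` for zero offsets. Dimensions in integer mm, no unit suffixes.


// leg_h = 455 - 33 = 422
// arm post h = 240 - 45 = 195
translate([0, 0, 422]) cube([448, 410, 33]);
cube([49, 49, 422]);
translate([399, 0, 0]) cube([49, 49, 422]);
translate([0, 361, 0]) cube([49, 49, 422]);
translate([399, 361, 0]) cube([49, 49, 422]);
translate([0, 391, 455]) cube([448, 19, 547]);
translate([0, 0, 650]) cube([45, 391, 45]);
translate([403, 0, 650]) cube([45, 391, 45]);
translate([0, 0, 455]) cube([45, 45, 195]);
translate([403, 0, 455]) cube([45, 45, 195]);


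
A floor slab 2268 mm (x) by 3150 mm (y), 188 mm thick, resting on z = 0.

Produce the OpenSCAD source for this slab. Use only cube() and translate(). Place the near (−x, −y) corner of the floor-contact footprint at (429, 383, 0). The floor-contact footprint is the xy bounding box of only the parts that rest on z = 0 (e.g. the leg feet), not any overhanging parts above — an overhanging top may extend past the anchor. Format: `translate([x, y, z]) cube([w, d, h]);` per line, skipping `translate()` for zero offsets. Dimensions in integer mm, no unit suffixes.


translate([429, 383, 0]) cube([2268, 3150, 188]);


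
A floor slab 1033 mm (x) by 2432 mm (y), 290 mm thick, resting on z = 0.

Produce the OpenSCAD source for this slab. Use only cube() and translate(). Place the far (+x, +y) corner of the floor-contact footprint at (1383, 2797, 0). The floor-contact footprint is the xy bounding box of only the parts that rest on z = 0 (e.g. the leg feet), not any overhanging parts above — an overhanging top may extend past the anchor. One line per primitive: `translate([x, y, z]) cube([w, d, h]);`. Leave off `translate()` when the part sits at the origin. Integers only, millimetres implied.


translate([350, 365, 0]) cube([1033, 2432, 290]);


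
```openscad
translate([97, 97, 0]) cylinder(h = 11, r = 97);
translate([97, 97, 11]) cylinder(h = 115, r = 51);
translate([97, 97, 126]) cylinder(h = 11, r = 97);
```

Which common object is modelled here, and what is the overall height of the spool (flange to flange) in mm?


A spool. The overall height is 137 mm.

Three coaxial cylinders, large–small–large — a spool. Two 11 mm flanges and a 115 mm core give 11 + 115 + 11 = 137 mm.


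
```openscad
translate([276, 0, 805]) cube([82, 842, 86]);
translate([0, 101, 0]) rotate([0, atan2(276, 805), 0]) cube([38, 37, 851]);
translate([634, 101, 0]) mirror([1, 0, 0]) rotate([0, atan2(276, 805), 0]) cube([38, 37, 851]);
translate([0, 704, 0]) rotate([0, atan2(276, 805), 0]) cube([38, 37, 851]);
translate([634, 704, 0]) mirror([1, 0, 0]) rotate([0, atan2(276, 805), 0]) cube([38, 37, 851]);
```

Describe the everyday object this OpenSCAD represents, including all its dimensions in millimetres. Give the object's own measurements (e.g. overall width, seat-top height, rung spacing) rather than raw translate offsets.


A sawhorse. A 82×842×86 mm beam (x, y, z) sits on two A-frame leg pairs. Each pair is two raked legs of 38×37 mm section (37 mm along y) splaying symmetrically in x. Each leg rises 805 mm vertically over 276 mm of horizontal reach and is 851 mm long along its own axis. Every leg's outer bottom edge rests on the floor and its outer top edge meets a bottom edge of the beam — the left legs (tilting toward +x) meet the beam's −x bottom edge, the right legs (their mirror images, tilting toward −x) meet its +x bottom edge — so the leg tops tuck under the beam, the beam's underside is 805 mm above the floor, and the feet are 634 mm apart outside-to-outside with the beam centred between them. The two leg pairs are set in 101 mm from either end of the beam.


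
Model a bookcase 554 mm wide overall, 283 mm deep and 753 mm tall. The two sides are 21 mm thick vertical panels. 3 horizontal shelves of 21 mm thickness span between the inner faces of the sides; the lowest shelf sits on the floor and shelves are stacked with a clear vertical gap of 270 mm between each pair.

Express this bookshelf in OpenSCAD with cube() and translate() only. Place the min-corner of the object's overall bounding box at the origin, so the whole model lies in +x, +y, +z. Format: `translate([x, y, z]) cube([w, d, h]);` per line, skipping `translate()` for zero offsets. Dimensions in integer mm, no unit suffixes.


cube([21, 283, 753]);
translate([533, 0, 0]) cube([21, 283, 753]);
translate([21, 0, 0]) cube([512, 283, 21]);
translate([21, 0, 291]) cube([512, 283, 21]);
translate([21, 0, 582]) cube([512, 283, 21]);


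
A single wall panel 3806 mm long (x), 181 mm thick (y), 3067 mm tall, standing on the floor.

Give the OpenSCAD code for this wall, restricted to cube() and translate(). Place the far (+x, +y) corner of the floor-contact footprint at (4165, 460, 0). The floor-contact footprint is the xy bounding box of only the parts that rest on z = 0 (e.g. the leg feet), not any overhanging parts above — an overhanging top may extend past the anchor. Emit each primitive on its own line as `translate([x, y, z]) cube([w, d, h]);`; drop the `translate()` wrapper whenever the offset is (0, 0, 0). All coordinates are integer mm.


translate([359, 279, 0]) cube([3806, 181, 3067]);


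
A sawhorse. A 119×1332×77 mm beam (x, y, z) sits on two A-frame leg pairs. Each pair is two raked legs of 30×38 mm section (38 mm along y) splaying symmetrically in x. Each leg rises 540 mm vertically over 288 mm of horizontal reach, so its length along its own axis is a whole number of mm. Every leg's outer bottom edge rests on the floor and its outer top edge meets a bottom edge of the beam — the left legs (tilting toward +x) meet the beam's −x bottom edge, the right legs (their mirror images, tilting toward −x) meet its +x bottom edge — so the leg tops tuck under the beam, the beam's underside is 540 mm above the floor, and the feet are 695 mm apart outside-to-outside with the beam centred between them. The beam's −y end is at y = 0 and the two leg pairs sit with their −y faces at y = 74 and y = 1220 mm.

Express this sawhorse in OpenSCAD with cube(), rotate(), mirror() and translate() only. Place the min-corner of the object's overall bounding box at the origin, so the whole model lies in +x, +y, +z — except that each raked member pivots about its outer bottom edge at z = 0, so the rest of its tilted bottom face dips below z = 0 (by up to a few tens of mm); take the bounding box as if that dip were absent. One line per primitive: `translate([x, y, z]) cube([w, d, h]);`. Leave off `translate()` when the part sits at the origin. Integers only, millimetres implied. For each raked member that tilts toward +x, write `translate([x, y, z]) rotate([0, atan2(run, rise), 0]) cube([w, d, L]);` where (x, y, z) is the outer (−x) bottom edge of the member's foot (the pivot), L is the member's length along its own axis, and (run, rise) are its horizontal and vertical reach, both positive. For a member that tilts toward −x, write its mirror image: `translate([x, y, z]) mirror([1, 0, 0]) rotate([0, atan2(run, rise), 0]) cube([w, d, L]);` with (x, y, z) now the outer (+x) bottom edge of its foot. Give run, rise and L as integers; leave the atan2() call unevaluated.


translate([288, 0, 540]) cube([119, 1332, 77]);
translate([0, 74, 0]) rotate([0, atan2(288, 540), 0]) cube([30, 38, 612]);
translate([695, 74, 0]) mirror([1, 0, 0]) rotate([0, atan2(288, 540), 0]) cube([30, 38, 612]);
translate([0, 1220, 0]) rotate([0, atan2(288, 540), 0]) cube([30, 38, 612]);
translate([695, 1220, 0]) mirror([1, 0, 0]) rotate([0, atan2(288, 540), 0]) cube([30, 38, 612]);


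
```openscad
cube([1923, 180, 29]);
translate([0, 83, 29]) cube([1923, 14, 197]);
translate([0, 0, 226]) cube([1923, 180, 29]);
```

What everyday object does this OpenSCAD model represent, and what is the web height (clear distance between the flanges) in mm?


An I-beam. The web height is 197 mm.

Two wide flanges with a thin centred web — an I-beam. Overall 255 mm minus two 29 mm flanges gives a web of 255 − 2·29 = 197 mm.


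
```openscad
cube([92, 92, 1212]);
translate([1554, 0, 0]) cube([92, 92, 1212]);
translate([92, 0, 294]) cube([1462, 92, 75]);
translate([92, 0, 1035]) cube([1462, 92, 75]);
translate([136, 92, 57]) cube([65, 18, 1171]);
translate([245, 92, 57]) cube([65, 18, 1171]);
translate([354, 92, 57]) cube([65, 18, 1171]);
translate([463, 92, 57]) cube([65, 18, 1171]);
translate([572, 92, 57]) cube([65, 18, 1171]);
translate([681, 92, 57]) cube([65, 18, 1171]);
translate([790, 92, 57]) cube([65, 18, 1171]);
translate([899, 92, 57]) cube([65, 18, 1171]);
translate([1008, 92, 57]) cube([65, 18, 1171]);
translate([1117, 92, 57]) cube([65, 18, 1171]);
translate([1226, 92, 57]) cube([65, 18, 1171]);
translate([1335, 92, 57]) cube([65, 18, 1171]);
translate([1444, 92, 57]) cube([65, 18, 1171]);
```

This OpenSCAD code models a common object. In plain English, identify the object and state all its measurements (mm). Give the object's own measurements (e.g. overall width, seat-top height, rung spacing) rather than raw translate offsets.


A fence section. Two 92×92 mm posts, 1212 mm tall, stand on the floor with a clear span of 1462 mm between their inner faces. Two horizontal rails of 92×75 mm section span the gap between the posts with their undersides at z = 294 mm and z = 1035 mm, flush with the posts' −y face. 13 pickets, each 65 mm wide, 18 mm thick and 1171 mm tall, are fixed to the +y face of the rails with their bottoms at z = 57 mm, spaced across the span with a 44 mm gap after the −x post and between neighbouring pickets, with 45 mm left before the +x post.


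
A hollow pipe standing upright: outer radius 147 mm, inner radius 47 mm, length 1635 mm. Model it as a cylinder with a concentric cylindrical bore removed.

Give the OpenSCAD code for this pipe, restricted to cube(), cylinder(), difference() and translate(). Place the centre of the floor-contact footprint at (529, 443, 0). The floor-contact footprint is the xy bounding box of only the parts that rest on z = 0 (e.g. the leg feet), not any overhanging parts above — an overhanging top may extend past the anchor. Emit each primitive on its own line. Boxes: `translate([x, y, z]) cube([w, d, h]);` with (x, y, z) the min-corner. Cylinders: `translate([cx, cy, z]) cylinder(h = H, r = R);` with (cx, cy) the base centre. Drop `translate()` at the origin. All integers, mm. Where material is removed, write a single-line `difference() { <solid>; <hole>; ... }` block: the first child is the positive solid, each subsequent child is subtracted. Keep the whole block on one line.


difference() { translate([529, 443, 0]) cylinder(h = 1635, r = 147); translate([529, 443, 0]) cylinder(h = 1635, r = 47); }


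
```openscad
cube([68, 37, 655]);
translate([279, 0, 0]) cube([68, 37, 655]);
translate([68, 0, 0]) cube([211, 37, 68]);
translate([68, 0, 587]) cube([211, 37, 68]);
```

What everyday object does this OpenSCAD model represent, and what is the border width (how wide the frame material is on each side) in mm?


A picture frame. The border width is 68 mm.

Four thin pieces enclosing a rectangular opening — a picture frame. The two full-height stiles are 655 mm tall; the top rail sits at z = 587 and is 68 mm tall, so the border above the opening is 655 − 587 = 68 mm, matching the stile x-width.


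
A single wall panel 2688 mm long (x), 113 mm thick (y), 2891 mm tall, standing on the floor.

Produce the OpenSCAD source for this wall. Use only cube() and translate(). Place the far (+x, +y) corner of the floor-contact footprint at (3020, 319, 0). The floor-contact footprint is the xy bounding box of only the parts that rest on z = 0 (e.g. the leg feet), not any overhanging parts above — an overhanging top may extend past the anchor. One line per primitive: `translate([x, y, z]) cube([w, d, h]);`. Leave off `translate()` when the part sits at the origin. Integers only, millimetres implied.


translate([332, 206, 0]) cube([2688, 113, 2891]);


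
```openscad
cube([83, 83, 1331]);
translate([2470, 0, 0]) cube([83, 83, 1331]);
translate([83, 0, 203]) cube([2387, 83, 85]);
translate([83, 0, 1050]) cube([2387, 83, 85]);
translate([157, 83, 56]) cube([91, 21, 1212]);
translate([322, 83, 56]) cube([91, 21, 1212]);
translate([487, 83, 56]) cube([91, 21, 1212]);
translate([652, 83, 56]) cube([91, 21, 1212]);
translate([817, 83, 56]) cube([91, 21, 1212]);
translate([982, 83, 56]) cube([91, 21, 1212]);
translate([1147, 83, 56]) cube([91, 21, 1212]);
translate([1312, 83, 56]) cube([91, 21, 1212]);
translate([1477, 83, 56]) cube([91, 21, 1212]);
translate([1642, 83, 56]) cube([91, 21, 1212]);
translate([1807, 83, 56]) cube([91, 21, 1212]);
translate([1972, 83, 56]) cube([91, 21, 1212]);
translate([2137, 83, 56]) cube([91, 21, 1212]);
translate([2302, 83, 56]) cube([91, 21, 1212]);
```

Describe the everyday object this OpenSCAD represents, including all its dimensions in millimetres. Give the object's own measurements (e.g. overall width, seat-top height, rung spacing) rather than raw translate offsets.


A fence section. Two 83×83 mm posts, 1331 mm tall, stand on the floor with a clear span of 2387 mm between their inner faces. Two horizontal rails of 83×85 mm section span the gap between the posts with their undersides at z = 203 mm and z = 1050 mm, flush with the posts' −y face. 14 pickets, each 91 mm wide, 21 mm thick and 1212 mm tall, are fixed to the +y face of the rails with their bottoms at z = 56 mm, spaced across the span with a 74 mm gap after the −x post and between neighbouring pickets, with 77 mm left before the +x post.


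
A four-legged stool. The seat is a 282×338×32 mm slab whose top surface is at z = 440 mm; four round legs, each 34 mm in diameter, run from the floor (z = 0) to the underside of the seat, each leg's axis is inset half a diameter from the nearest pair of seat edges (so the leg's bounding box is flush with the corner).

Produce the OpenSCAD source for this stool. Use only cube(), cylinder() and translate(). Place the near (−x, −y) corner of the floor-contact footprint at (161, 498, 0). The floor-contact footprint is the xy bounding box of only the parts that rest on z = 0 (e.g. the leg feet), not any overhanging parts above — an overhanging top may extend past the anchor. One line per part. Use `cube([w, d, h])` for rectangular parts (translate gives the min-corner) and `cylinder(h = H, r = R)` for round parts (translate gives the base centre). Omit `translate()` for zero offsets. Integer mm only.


translate([161, 498, 408]) cube([282, 338, 32]);
translate([178, 515, 0]) cylinder(h = 408, r = 17);
translate([426, 515, 0]) cylinder(h = 408, r = 17);
translate([178, 819, 0]) cylinder(h = 408, r = 17);
translate([426, 819, 0]) cylinder(h = 408, r = 17);


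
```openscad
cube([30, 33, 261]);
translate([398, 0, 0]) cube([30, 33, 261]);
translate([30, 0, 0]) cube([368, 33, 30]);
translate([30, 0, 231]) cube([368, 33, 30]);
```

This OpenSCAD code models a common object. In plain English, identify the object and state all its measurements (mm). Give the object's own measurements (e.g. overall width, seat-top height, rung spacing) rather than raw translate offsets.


A rectangular picture frame lying in the x–z plane (depth along y). The opening is 368 mm wide (x) by 201 mm tall (z), surrounded by a border 30 mm wide on all four sides. The frame is 33 mm deep and is made of two full-height vertical stiles with two horizontal rails fitted between them.


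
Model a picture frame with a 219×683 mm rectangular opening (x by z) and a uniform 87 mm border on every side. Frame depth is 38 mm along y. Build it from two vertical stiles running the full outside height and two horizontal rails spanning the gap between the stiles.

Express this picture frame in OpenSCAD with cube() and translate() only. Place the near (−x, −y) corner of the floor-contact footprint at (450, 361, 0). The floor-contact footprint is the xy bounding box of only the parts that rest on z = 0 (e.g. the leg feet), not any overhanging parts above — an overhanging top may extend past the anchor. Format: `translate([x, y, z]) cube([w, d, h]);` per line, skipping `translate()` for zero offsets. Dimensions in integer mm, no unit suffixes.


translate([450, 361, 0]) cube([87, 38, 857]);
translate([756, 361, 0]) cube([87, 38, 857]);
translate([537, 361, 0]) cube([219, 38, 87]);
translate([537, 361, 770]) cube([219, 38, 87]);


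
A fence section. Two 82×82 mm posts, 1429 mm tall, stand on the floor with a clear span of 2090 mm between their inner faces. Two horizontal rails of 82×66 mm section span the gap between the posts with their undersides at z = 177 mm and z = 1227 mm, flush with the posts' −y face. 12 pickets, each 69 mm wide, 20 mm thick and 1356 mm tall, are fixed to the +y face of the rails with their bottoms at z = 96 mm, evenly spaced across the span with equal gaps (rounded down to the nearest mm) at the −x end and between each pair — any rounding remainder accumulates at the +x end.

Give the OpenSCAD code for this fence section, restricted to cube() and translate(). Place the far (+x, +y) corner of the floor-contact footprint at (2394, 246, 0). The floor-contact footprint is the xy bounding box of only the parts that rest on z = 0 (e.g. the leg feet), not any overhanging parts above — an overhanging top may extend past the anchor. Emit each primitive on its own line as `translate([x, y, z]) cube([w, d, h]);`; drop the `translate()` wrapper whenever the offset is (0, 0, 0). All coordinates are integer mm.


translate([140, 164, 0]) cube([82, 82, 1429]);
translate([2312, 164, 0]) cube([82, 82, 1429]);
translate([222, 164, 177]) cube([2090, 82, 66]);
translate([222, 164, 1227]) cube([2090, 82, 66]);
translate([319, 246, 96]) cube([69, 20, 1356]);
translate([485, 246, 96]) cube([69, 20, 1356]);
translate([651, 246, 96]) cube([69, 20, 1356]);
translate([817, 246, 96]) cube([69, 20, 1356]);
translate([983, 246, 96]) cube([69, 20, 1356]);
translate([1149, 246, 96]) cube([69, 20, 1356]);
translate([1315, 246, 96]) cube([69, 20, 1356]);
translate([1481, 246, 96]) cube([69, 20, 1356]);
translate([1647, 246, 96]) cube([69, 20, 1356]);
translate([1813, 246, 96]) cube([69, 20, 1356]);
translate([1979, 246, 96]) cube([69, 20, 1356]);
translate([2145, 246, 96]) cube([69, 20, 1356]);


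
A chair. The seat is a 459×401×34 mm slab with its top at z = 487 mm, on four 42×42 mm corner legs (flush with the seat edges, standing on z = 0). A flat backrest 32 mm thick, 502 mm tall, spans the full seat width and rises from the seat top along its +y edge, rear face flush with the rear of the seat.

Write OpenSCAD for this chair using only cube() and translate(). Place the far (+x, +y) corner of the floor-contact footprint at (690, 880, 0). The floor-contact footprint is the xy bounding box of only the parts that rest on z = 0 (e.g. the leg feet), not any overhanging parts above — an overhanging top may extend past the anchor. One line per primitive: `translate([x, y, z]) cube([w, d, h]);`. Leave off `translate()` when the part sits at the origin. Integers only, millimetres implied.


translate([231, 479, 453]) cube([459, 401, 34]);
translate([231, 479, 0]) cube([42, 42, 453]);
translate([648, 479, 0]) cube([42, 42, 453]);
translate([231, 838, 0]) cube([42, 42, 453]);
translate([648, 838, 0]) cube([42, 42, 453]);
translate([231, 848, 487]) cube([459, 32, 502]);


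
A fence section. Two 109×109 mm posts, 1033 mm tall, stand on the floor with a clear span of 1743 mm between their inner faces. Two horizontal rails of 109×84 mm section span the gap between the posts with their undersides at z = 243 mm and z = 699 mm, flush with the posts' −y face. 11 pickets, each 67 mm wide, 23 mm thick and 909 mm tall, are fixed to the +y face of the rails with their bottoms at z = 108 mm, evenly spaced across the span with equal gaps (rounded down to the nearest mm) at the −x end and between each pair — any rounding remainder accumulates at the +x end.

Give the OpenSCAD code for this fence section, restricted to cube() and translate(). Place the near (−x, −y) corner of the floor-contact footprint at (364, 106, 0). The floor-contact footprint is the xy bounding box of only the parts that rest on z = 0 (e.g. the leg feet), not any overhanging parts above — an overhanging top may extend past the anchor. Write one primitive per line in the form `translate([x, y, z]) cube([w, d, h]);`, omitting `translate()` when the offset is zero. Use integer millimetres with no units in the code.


translate([364, 106, 0]) cube([109, 109, 1033]);
translate([2216, 106, 0]) cube([109, 109, 1033]);
translate([473, 106, 243]) cube([1743, 109, 84]);
translate([473, 106, 699]) cube([1743, 109, 84]);
translate([556, 215, 108]) cube([67, 23, 909]);
translate([706, 215, 108]) cube([67, 23, 909]);
translate([856, 215, 108]) cube([67, 23, 909]);
translate([1006, 215, 108]) cube([67, 23, 909]);
translate([1156, 215, 108]) cube([67, 23, 909]);
translate([1306, 215, 108]) cube([67, 23, 909]);
translate([1456, 215, 108]) cube([67, 23, 909]);
translate([1606, 215, 108]) cube([67, 23, 909]);
translate([1756, 215, 108]) cube([67, 23, 909]);
translate([1906, 215, 108]) cube([67, 23, 909]);
translate([2056, 215, 108]) cube([67, 23, 909]);


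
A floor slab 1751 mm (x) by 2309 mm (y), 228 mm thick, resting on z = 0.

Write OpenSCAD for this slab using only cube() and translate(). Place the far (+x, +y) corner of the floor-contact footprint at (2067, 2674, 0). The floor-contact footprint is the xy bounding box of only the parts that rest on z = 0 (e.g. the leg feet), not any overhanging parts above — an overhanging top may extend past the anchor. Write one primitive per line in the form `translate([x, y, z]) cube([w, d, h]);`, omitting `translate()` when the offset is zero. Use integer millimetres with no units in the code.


translate([316, 365, 0]) cube([1751, 2309, 228]);
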